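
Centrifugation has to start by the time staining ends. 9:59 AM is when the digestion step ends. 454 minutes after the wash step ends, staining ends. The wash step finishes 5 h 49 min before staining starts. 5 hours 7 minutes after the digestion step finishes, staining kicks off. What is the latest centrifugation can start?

4:51 PM

Staining starts at 9:59 AM + 307 min = 3:06 PM.
The wash step ends at 3:06 PM − 349 min = 9:17 AM.
Staining ends at 9:17 AM + 454 min = 4:51 PM.
Centrifugation is bounded by staining, so the latest it can start is 4:51 PM.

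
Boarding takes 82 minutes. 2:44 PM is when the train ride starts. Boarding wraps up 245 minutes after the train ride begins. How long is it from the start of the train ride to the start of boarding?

Boarding ends at 2:44 PM + 245 min = 6:49 PM.
Boarding starts at 6:49 PM − 82 min = 5:27 PM.
From 2:44 PM to 5:27 PM is 163 minutes.

163 minutes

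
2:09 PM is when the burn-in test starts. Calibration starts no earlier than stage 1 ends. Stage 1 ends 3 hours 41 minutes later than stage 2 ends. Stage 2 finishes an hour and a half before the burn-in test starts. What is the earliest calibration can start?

Stage 2 ends at 2:09 PM − 90 min = 12:39 PM.
Stage 1 ends at 12:39 PM + 221 min = 4:20 PM.
Calibration is bounded by stage 1, so the earliest it can start is 4:20 PM.

4:20 PM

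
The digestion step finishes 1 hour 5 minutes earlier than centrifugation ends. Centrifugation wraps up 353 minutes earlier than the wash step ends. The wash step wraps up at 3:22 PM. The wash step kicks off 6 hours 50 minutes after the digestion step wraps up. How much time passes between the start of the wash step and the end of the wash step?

Centrifugation ends at 3:22 PM − 353 min = 9:29 AM.
The digestion step ends at 9:29 AM − 65 min = 8:24 AM.
The wash step starts at 8:24 AM + 410 min = 3:14 PM.
From 3:14 PM to 3:22 PM is 8 minutes.

8 minutes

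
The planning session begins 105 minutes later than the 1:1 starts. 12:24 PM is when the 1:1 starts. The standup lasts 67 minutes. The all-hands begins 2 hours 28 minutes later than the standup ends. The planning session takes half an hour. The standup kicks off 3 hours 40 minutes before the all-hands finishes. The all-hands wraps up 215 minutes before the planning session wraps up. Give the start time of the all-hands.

The planning session starts at 12:24 PM + 105 min = 2:09 PM.
The planning session ends at 2:09 PM + 30 min = 2:39 PM.
The all-hands ends at 2:39 PM − 215 min = 11:04 AM.
The standup starts at 11:04 AM − 220 min = 7:24 AM.
The standup ends at 7:24 AM + 67 min = 8:31 AM.
The all-hands starts at 8:31 AM + 148 min = 10:59 AM.

10:59 AM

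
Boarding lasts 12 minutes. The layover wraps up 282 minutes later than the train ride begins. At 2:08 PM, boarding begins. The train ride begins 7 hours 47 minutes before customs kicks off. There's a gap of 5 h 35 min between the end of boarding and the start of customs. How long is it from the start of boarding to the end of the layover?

Boarding ends at 2:08 PM + 12 min = 2:20 PM.
Customs starts at 2:20 PM + 335 min = 7:55 PM.
The train ride starts at 7:55 PM − 467 min = 12:08 PM.
The layover ends at 12:08 PM + 282 min = 4:50 PM.
From 2:08 PM to 4:50 PM is 162 minutes.

162 minutes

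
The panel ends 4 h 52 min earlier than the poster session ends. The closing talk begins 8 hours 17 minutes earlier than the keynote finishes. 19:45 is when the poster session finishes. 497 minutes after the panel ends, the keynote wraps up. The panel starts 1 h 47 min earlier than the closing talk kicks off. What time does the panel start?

The panel ends at 19:45 − 292 min = 14:53.
The keynote ends at 14:53 + 497 min = 23:10.
The closing talk starts at 23:10 − 497 min = 14:53.
The panel starts at 14:53 − 107 min = 13:06.

13:06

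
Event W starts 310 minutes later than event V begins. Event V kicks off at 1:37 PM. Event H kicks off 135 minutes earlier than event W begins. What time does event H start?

4:32 PM

Event W starts at 1:37 PM + 310 min = 6:47 PM.
Event H starts at 6:47 PM − 135 min = 4:32 PM.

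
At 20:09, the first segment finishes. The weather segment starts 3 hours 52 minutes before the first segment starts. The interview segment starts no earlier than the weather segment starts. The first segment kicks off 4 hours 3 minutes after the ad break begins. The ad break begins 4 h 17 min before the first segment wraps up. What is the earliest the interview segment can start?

The ad break starts at 20:09 − 257 min = 15:52.
The first segment starts at 15:52 + 243 min = 19:55.
The weather segment starts at 19:55 − 232 min = 16:03.
The interview segment is bounded by the weather segment, so the earliest it can start is 16:03.

16:03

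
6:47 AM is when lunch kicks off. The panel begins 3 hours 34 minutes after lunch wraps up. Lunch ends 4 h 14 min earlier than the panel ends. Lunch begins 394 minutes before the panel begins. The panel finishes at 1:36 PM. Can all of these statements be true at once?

Lunch ends at 1:36 PM − 254 min = 9:22 AM.
The panel starts at 9:22 AM + 214 min = 12:56 PM.
Lunch starts at 12:56 PM − 394 min = 6:22 AM.
But lunch is also said to start at 6:47 AM — a 25-minute conflict.

No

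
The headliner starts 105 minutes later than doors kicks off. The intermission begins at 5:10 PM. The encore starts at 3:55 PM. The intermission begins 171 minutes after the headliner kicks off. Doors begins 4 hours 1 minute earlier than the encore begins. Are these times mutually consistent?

Doors starts at 3:55 PM − 241 min = 11:54 AM.
The headliner starts at 11:54 AM + 105 min = 1:39 PM.
The intermission starts at 1:39 PM + 171 min = 4:30 PM.
But the intermission is also said to start at 5:10 PM — a 40-minute conflict.

No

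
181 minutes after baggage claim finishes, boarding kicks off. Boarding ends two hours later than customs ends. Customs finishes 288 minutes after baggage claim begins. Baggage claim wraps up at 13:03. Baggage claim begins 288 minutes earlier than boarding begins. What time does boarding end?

18:04

Boarding starts at 13:03 + 181 min = 16:04.
Baggage claim starts at 16:04 − 288 min = 11:16.
Customs ends at 11:16 + 288 min = 16:04.
Boarding ends at 16:04 + 120 min = 18:04.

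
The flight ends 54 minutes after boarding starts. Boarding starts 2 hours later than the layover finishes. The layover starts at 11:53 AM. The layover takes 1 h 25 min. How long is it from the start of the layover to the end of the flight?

4 h 19 min

The layover ends at 11:53 AM + 85 min = 1:18 PM.
Boarding starts at 1:18 PM + 120 min = 3:18 PM.
The flight ends at 3:18 PM + 54 min = 4:12 PM.
From 11:53 AM to 4:12 PM is 4 h 19 min.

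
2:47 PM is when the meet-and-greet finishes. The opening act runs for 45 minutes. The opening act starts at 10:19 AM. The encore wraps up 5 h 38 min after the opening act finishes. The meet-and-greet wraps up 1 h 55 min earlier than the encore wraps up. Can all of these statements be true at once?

The opening act ends at 10:19 AM + 45 min = 11:04 AM.
The encore ends at 11:04 AM + 338 min = 4:42 PM.
The meet-and-greet ends at 4:42 PM − 115 min = 2:47 PM.
That matches the stated 2:47 PM, so the schedule is consistent.

Yes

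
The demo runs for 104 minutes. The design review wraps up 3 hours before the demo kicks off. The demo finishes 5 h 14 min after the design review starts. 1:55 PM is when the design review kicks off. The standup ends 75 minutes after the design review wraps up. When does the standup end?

3:40 PM

The demo ends at 1:55 PM + 314 min = 7:09 PM.
The demo starts at 7:09 PM − 104 min = 5:25 PM.
The design review ends at 5:25 PM − 180 min = 2:25 PM.
The standup ends at 2:25 PM + 75 min = 3:40 PM.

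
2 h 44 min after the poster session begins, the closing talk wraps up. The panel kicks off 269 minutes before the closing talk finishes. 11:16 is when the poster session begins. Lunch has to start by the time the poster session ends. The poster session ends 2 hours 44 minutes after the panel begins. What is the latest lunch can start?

12:15

The closing talk ends at 11:16 + 164 min = 14:00.
The panel starts at 14:00 − 269 min = 09:31.
The poster session ends at 09:31 + 164 min = 12:15.
Lunch is bounded by the poster session, so the latest it can start is 12:15.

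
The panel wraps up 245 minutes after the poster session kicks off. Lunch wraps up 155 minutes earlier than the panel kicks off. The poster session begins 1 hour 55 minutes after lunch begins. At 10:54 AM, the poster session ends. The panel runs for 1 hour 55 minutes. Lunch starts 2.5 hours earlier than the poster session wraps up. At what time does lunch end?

Lunch starts at 10:54 AM − 150 min = 8:24 AM.
The poster session starts at 8:24 AM + 115 min = 10:19 AM.
The panel ends at 10:19 AM + 245 min = 2:24 PM.
The panel starts at 2:24 PM − 115 min = 12:29 PM.
Lunch ends at 12:29 PM − 155 min = 9:54 AM.

9:54 AM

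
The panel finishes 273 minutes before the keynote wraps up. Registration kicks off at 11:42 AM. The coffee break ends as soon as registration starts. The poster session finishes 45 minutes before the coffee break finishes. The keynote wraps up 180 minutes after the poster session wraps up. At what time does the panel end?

The coffee break ends at 11:42 AM.
The poster session ends at 11:42 AM − 45 min = 10:57 AM.
The keynote ends at 10:57 AM + 180 min = 1:57 PM.
The panel ends at 1:57 PM − 273 min = 9:24 AM.

9:24 AM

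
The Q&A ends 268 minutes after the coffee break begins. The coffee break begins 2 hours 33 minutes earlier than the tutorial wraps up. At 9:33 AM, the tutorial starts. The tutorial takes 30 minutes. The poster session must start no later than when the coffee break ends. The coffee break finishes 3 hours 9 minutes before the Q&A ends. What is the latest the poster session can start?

8:49 AM

The tutorial ends at 9:33 AM + 30 min = 10:03 AM.
The coffee break starts at 10:03 AM − 153 min = 7:30 AM.
The Q&A ends at 7:30 AM + 268 min = 11:58 AM.
The coffee break ends at 11:58 AM − 189 min = 8:49 AM.
The poster session is bounded by the coffee break, so the latest it can start is 8:49 AM.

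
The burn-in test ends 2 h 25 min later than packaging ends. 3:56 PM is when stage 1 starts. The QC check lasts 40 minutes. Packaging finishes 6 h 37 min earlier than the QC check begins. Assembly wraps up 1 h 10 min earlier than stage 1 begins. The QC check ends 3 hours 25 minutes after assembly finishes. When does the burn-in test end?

1:19 PM

Assembly ends at 3:56 PM − 70 min = 2:46 PM.
The QC check ends at 2:46 PM + 205 min = 6:11 PM.
The QC check starts at 6:11 PM − 40 min = 5:31 PM.
Packaging ends at 5:31 PM − 397 min = 10:54 AM.
The burn-in test ends at 10:54 AM + 145 min = 1:19 PM.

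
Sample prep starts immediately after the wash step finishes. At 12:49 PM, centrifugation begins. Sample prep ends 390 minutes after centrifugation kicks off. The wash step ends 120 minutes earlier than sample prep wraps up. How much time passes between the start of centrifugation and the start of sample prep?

Sample prep ends at 12:49 PM + 390 min = 7:19 PM.
The wash step ends at 7:19 PM − 120 min = 5:19 PM.
So sample prep starts at 5:19 PM.
From 12:49 PM to 5:19 PM is 4 hours 30 minutes.

4 hours 30 minutes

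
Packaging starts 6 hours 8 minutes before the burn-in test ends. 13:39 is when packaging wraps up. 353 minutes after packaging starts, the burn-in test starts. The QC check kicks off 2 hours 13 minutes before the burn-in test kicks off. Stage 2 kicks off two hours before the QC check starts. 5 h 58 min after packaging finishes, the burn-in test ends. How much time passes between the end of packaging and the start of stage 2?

The burn-in test ends at 13:39 + 358 min = 19:37.
Packaging starts at 19:37 − 368 min = 13:29.
The burn-in test starts at 13:29 + 353 min = 19:22.
The QC check starts at 19:22 − 133 min = 17:09.
Stage 2 starts at 17:09 − 120 min = 15:09.
From 13:39 to 15:09 is 1 hour 30 minutes.

1 hour 30 minutes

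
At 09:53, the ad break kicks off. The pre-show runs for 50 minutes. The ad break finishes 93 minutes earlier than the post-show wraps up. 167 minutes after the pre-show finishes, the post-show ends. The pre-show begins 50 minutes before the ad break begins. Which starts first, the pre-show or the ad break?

The pre-show starts at 09:53 − 50 min = 09:03.
The pre-show starts at 09:03 and the ad break starts at 09:53, so the pre-show is first.

the pre-show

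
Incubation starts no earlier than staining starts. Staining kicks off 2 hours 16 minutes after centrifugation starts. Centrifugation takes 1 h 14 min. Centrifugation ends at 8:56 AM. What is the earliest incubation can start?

9:58 AM

Centrifugation starts at 8:56 AM − 74 min = 7:42 AM.
Staining starts at 7:42 AM + 136 min = 9:58 AM.
Incubation is bounded by staining, so the earliest it can start is 9:58 AM.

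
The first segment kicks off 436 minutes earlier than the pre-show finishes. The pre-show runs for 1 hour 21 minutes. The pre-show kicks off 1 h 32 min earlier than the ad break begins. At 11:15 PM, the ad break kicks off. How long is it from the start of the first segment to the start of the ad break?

7 h 27 min

The pre-show starts at 11:15 PM − 92 min = 9:43 PM.
The pre-show ends at 9:43 PM + 81 min = 11:04 PM.
The first segment starts at 11:04 PM − 436 min = 3:48 PM.
From 3:48 PM to 11:15 PM is 7 h 27 min.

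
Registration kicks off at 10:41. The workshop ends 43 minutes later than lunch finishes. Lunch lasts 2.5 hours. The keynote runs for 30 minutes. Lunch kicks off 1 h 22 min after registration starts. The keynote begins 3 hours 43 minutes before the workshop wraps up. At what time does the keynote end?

12:03

Lunch starts at 10:41 + 82 min = 12:03.
Lunch ends at 12:03 + 150 min = 14:33.
The workshop ends at 14:33 + 43 min = 15:16.
The keynote starts at 15:16 − 223 min = 11:33.
The keynote ends at 11:33 + 30 min = 12:03.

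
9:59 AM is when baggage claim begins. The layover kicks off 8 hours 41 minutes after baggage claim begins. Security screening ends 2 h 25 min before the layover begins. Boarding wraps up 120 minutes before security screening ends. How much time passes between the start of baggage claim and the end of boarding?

256 minutes

The layover starts at 9:59 AM + 521 min = 6:40 PM.
Security screening ends at 6:40 PM − 145 min = 4:15 PM.
Boarding ends at 4:15 PM − 120 min = 2:15 PM.
From 9:59 AM to 2:15 PM is 256 minutes.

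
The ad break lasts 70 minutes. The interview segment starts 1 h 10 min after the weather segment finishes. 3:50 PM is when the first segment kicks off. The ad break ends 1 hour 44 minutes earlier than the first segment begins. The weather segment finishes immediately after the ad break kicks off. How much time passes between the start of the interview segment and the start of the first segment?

The ad break ends at 3:50 PM − 104 min = 2:06 PM.
The ad break starts at 2:06 PM − 70 min = 12:56 PM.
So the weather segment ends at 12:56 PM.
The interview segment starts at 12:56 PM + 70 min = 2:06 PM.
From 2:06 PM to 3:50 PM is 104 minutes.

104 minutes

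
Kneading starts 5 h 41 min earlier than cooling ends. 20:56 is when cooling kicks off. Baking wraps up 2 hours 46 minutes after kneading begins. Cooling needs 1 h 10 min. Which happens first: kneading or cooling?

Cooling ends at 20:56 + 70 min = 22:06.
Kneading starts at 22:06 − 341 min = 16:25.
Kneading starts at 16:25 and cooling starts at 20:56, so kneading is first.

kneading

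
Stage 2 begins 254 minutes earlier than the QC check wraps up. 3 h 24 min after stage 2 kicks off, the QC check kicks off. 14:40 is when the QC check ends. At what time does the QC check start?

Stage 2 starts at 14:40 − 254 min = 10:26.
The QC check starts at 10:26 + 204 min = 13:50.

13:50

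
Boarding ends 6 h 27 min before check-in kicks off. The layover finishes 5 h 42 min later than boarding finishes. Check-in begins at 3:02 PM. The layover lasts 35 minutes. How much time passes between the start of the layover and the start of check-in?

Boarding ends at 3:02 PM − 387 min = 8:35 AM.
The layover ends at 8:35 AM + 342 min = 2:17 PM.
The layover starts at 2:17 PM − 35 min = 1:42 PM.
From 1:42 PM to 3:02 PM is 1 h 20 min.

1 h 20 min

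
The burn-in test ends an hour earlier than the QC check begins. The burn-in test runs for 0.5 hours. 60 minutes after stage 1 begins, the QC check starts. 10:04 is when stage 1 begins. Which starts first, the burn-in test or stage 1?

The QC check starts at 10:04 + 60 min = 11:04.
The burn-in test ends at 11:04 − 60 min = 10:04.
The burn-in test starts at 10:04 − 30 min = 09:34.
The burn-in test starts at 09:34 and stage 1 starts at 10:04, so the burn-in test is first.

the burn-in test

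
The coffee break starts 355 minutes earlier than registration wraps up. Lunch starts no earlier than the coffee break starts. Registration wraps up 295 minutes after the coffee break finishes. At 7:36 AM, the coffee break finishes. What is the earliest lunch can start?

Registration ends at 7:36 AM + 295 min = 12:31 PM.
The coffee break starts at 12:31 PM − 355 min = 6:36 AM.
Lunch is bounded by the coffee break, so the earliest it can start is 6:36 AM.

6:36 AM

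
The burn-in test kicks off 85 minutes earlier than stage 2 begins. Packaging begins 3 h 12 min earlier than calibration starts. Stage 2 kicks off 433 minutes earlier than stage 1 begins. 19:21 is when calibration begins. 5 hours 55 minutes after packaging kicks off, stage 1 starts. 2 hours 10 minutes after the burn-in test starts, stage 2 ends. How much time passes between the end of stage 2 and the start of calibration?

3 hours 45 minutes

Packaging starts at 19:21 − 192 min = 16:09.
Stage 1 starts at 16:09 + 355 min = 22:04.
Stage 2 starts at 22:04 − 433 min = 14:51.
The burn-in test starts at 14:51 − 85 min = 13:26.
Stage 2 ends at 13:26 + 130 min = 15:36.
From 15:36 to 19:21 is 3 hours 45 minutes.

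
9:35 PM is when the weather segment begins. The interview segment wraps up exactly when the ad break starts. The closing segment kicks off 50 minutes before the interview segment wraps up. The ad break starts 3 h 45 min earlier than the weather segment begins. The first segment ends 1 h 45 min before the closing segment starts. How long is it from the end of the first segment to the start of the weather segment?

The ad break starts at 9:35 PM − 225 min = 5:50 PM.
So the interview segment ends at 5:50 PM.
The closing segment starts at 5:50 PM − 50 min = 5:00 PM.
The first segment ends at 5:00 PM − 105 min = 3:15 PM.
From 3:15 PM to 9:35 PM is 380 minutes.

380 minutes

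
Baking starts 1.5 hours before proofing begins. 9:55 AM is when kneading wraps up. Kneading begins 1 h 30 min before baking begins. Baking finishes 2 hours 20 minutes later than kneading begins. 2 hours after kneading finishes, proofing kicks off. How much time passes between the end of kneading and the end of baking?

Proofing starts at 9:55 AM + 120 min = 11:55 AM.
Baking starts at 11:55 AM − 90 min = 10:25 AM.
Kneading starts at 10:25 AM − 90 min = 8:55 AM.
Baking ends at 8:55 AM + 140 min = 11:15 AM.
From 9:55 AM to 11:15 AM is 1 hour 20 minutes.

1 hour 20 minutes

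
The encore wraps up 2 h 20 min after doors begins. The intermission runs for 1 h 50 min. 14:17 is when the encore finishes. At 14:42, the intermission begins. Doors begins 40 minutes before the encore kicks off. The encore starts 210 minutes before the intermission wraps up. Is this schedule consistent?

The intermission ends at 14:42 + 110 min = 16:32.
The encore starts at 16:32 − 210 min = 13:02.
Doors starts at 13:02 − 40 min = 12:22.
The encore ends at 12:22 + 140 min = 14:42.
But the encore is also said to end at 14:17 — a 25-minute conflict.

No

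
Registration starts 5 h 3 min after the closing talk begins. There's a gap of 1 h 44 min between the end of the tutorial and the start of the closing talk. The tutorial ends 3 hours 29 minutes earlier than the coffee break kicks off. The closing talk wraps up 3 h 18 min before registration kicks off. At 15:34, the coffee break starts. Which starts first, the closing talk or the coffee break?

The tutorial ends at 15:34 − 209 min = 12:05.
The closing talk starts at 12:05 + 104 min = 13:49.
The closing talk starts at 13:49 and the coffee break starts at 15:34, so the closing talk is first.

the closing talk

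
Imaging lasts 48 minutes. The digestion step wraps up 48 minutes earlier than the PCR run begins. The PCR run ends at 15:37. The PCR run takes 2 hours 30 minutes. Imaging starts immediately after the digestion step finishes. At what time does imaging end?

The PCR run starts at 15:37 − 150 min = 13:07.
The digestion step ends at 13:07 − 48 min = 12:19.
So imaging starts at 12:19.
Imaging ends at 12:19 + 48 min = 13:07.

13:07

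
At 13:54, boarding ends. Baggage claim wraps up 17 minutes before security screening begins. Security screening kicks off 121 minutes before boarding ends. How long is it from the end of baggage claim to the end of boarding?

Security screening starts at 13:54 − 121 min = 11:53.
Baggage claim ends at 11:53 − 17 min = 11:36.
From 11:36 to 13:54 is 2 hours 18 minutes.

2 hours 18 minutes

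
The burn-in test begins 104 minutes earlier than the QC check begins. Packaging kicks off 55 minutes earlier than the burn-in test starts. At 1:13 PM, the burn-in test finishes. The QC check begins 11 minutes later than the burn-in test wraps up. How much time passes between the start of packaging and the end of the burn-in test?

2 h 28 min

The QC check starts at 1:13 PM + 11 min = 1:24 PM.
The burn-in test starts at 1:24 PM − 104 min = 11:40 AM.
Packaging starts at 11:40 AM − 55 min = 10:45 AM.
From 10:45 AM to 1:13 PM is 2 h 28 min.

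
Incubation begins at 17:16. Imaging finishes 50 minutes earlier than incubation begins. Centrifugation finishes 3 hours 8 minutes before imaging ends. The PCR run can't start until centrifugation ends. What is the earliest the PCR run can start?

13:18

Imaging ends at 17:16 − 50 min = 16:26.
Centrifugation ends at 16:26 − 188 min = 13:18.
The PCR run is bounded by centrifugation, so the earliest it can start is 13:18.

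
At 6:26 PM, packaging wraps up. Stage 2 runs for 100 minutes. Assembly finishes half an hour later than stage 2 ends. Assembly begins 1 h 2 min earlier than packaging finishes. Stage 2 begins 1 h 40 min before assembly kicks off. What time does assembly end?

Assembly starts at 6:26 PM − 62 min = 5:24 PM.
Stage 2 starts at 5:24 PM − 100 min = 3:44 PM.
Stage 2 ends at 3:44 PM + 100 min = 5:24 PM.
Assembly ends at 5:24 PM + 30 min = 5:54 PM.

5:54 PM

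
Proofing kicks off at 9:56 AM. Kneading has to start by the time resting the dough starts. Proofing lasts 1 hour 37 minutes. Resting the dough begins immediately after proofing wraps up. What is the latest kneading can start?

11:33 AM

Proofing ends at 9:56 AM + 97 min = 11:33 AM.
So resting the dough starts at 11:33 AM.
Kneading is bounded by resting the dough, so the latest it can start is 11:33 AM.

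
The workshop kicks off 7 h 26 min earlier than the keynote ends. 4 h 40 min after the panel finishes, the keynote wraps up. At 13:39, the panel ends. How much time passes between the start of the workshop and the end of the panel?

The keynote ends at 13:39 + 280 min = 18:19.
The workshop starts at 18:19 − 446 min = 10:53.
From 10:53 to 13:39 is 166 minutes.

166 minutes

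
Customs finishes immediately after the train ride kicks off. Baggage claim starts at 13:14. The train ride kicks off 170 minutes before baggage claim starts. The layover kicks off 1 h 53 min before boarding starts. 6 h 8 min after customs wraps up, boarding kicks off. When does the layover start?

14:39

The train ride starts at 13:14 − 170 min = 10:24.
So customs ends at 10:24.
Boarding starts at 10:24 + 368 min = 16:32.
The layover starts at 16:32 − 113 min = 14:39.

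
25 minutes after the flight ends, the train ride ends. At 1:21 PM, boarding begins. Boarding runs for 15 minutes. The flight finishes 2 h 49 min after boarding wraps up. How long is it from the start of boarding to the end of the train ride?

3 h 29 min

Boarding ends at 1:21 PM + 15 min = 1:36 PM.
The flight ends at 1:36 PM + 169 min = 4:25 PM.
The train ride ends at 4:25 PM + 25 min = 4:50 PM.
From 1:21 PM to 4:50 PM is 3 h 29 min.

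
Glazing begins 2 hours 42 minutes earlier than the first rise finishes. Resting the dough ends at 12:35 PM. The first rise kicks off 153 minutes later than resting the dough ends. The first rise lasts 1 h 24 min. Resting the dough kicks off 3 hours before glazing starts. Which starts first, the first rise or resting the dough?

The first rise starts at 12:35 PM + 153 min = 3:08 PM.
The first rise ends at 3:08 PM + 84 min = 4:32 PM.
Glazing starts at 4:32 PM − 162 min = 1:50 PM.
Resting the dough starts at 1:50 PM − 180 min = 10:50 AM.
The first rise starts at 3:08 PM and resting the dough starts at 10:50 AM, so resting the dough is first.

resting the dough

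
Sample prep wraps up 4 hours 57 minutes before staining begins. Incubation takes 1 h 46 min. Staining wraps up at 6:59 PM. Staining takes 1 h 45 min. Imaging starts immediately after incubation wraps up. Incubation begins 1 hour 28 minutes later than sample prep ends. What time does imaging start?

Staining starts at 6:59 PM − 105 min = 5:14 PM.
Sample prep ends at 5:14 PM − 297 min = 12:17 PM.
Incubation starts at 12:17 PM + 88 min = 1:45 PM.
Incubation ends at 1:45 PM + 106 min = 3:31 PM.
So imaging starts at 3:31 PM.

3:31 PM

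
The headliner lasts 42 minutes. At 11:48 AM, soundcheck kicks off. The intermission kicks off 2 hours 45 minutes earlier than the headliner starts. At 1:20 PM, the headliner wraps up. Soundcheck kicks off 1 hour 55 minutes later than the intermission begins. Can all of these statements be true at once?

The headliner starts at 1:20 PM − 42 min = 12:38 PM.
The intermission starts at 12:38 PM − 165 min = 9:53 AM.
Soundcheck starts at 9:53 AM + 115 min = 11:48 AM.
That matches the stated 11:48 AM, so the schedule is consistent.

Yes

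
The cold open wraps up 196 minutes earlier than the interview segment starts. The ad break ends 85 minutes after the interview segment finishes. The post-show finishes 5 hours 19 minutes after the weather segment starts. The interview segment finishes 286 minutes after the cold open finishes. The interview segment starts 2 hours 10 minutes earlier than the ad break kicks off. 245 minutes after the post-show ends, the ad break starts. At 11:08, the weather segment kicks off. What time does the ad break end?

The post-show ends at 11:08 + 319 min = 16:27.
The ad break starts at 16:27 + 245 min = 20:32.
The interview segment starts at 20:32 − 130 min = 18:22.
The cold open ends at 18:22 − 196 min = 15:06.
The interview segment ends at 15:06 + 286 min = 19:52.
The ad break ends at 19:52 + 85 min = 21:17.

21:17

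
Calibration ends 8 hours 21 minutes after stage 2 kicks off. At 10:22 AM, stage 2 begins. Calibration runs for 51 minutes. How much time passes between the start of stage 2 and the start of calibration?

7 h 30 min

Calibration ends at 10:22 AM + 501 min = 6:43 PM.
Calibration starts at 6:43 PM − 51 min = 5:52 PM.
From 10:22 AM to 5:52 PM is 7 h 30 min.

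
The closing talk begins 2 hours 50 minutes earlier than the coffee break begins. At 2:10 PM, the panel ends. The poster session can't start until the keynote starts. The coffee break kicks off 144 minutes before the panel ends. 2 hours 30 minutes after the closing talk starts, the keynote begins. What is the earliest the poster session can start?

11:26 AM

The coffee break starts at 2:10 PM − 144 min = 11:46 AM.
The closing talk starts at 11:46 AM − 170 min = 8:56 AM.
The keynote starts at 8:56 AM + 150 min = 11:26 AM.
The poster session is bounded by the keynote, so the earliest it can start is 11:26 AM.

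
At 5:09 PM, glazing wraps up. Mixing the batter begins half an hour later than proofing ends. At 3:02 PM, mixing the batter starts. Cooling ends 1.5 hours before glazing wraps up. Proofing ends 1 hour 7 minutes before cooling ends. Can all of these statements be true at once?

Cooling ends at 5:09 PM − 90 min = 3:39 PM.
Proofing ends at 3:39 PM − 67 min = 2:32 PM.
Mixing the batter starts at 2:32 PM + 30 min = 3:02 PM.
That matches the stated 3:02 PM, so the schedule is consistent.

Yes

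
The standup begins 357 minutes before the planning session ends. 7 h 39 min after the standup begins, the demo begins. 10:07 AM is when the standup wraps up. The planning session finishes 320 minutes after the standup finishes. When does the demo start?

The planning session ends at 10:07 AM + 320 min = 3:27 PM.
The standup starts at 3:27 PM − 357 min = 9:30 AM.
The demo starts at 9:30 AM + 459 min = 5:09 PM.

5:09 PM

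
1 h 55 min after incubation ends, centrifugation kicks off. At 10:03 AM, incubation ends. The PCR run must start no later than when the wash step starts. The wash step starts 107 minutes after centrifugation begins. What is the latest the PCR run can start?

Centrifugation starts at 10:03 AM + 115 min = 11:58 AM.
The wash step starts at 11:58 AM + 107 min = 1:45 PM.
The PCR run is bounded by the wash step, so the latest it can start is 1:45 PM.

1:45 PM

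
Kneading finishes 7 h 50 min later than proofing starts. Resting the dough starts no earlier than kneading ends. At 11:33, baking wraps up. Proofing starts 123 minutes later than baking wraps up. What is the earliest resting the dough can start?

Proofing starts at 11:33 + 123 min = 13:36.
Kneading ends at 13:36 + 470 min = 21:26.
Resting the dough is bounded by kneading, so the earliest it can start is 21:26.

21:26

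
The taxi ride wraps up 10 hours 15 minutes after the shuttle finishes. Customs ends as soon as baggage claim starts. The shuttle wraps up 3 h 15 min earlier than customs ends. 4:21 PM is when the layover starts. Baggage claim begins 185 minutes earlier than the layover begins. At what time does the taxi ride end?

8:16 PM

Baggage claim starts at 4:21 PM − 185 min = 1:16 PM.
So customs ends at 1:16 PM.
The shuttle ends at 1:16 PM − 195 min = 10:01 AM.
The taxi ride ends at 10:01 AM + 615 min = 8:16 PM.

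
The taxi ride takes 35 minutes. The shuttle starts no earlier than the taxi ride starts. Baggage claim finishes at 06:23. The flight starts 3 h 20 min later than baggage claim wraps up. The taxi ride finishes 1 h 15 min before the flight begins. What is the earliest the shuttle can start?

07:53

The flight starts at 06:23 + 200 min = 09:43.
The taxi ride ends at 09:43 − 75 min = 08:28.
The taxi ride starts at 08:28 − 35 min = 07:53.
The shuttle is bounded by the taxi ride, so the earliest it can start is 07:53.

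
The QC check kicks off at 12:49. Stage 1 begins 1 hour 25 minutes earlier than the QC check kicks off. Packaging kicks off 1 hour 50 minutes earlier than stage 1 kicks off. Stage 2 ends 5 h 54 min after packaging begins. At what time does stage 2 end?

15:28

Stage 1 starts at 12:49 − 85 min = 11:24.
Packaging starts at 11:24 − 110 min = 09:34.
Stage 2 ends at 09:34 + 354 min = 15:28.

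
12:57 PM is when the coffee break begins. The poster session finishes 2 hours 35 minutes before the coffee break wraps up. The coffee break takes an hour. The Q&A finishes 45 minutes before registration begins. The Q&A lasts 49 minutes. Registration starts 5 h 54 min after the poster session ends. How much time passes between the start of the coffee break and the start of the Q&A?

2 hours 45 minutes

The coffee break ends at 12:57 PM + 60 min = 1:57 PM.
The poster session ends at 1:57 PM − 155 min = 11:22 AM.
Registration starts at 11:22 AM + 354 min = 5:16 PM.
The Q&A ends at 5:16 PM − 45 min = 4:31 PM.
The Q&A starts at 4:31 PM − 49 min = 3:42 PM.
From 12:57 PM to 3:42 PM is 2 hours 45 minutes.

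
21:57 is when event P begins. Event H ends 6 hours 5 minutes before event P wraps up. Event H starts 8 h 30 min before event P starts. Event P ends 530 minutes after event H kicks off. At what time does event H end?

16:12

Event H starts at 21:57 − 510 min = 13:27.
Event P ends at 13:27 + 530 min = 22:17.
Event H ends at 22:17 − 365 min = 16:12.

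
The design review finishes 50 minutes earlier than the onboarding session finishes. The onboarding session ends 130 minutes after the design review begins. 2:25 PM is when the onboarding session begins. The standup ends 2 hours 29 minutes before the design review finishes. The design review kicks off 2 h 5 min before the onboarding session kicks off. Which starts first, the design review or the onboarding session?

the design review

The design review starts at 2:25 PM − 125 min = 12:20 PM.
The design review starts at 12:20 PM and the onboarding session starts at 2:25 PM, so the design review is first.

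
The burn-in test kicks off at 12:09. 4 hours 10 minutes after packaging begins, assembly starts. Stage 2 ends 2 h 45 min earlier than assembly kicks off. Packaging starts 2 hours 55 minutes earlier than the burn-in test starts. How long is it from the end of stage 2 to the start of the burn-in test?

1 h 30 min

Packaging starts at 12:09 − 175 min = 09:14.
Assembly starts at 09:14 + 250 min = 13:24.
Stage 2 ends at 13:24 − 165 min = 10:39.
From 10:39 to 12:09 is 1 h 30 min.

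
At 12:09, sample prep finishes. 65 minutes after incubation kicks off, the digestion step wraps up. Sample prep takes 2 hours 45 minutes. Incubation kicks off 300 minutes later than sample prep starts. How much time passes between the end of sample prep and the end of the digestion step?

200 minutes

Sample prep starts at 12:09 − 165 min = 09:24.
Incubation starts at 09:24 + 300 min = 14:24.
The digestion step ends at 14:24 + 65 min = 15:29.
From 12:09 to 15:29 is 200 minutes.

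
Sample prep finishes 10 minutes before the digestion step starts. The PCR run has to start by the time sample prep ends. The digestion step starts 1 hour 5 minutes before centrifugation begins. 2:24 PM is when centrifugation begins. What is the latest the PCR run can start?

1:09 PM

The digestion step starts at 2:24 PM − 65 min = 1:19 PM.
Sample prep ends at 1:19 PM − 10 min = 1:09 PM.
The PCR run is bounded by sample prep, so the latest it can start is 1:09 PM.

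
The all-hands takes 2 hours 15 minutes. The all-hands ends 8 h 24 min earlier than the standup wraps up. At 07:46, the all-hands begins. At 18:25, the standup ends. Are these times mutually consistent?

Yes

The all-hands ends at 18:25 − 504 min = 10:01.
The all-hands starts at 10:01 − 135 min = 07:46.
That matches the stated 07:46, so the schedule is consistent.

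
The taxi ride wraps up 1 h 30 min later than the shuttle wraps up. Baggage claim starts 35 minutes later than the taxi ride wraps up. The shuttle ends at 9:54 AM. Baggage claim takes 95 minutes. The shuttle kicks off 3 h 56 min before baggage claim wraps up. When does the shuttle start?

9:38 AM

The taxi ride ends at 9:54 AM + 90 min = 11:24 AM.
Baggage claim starts at 11:24 AM + 35 min = 11:59 AM.
Baggage claim ends at 11:59 AM + 95 min = 1:34 PM.
The shuttle starts at 1:34 PM − 236 min = 9:38 AM.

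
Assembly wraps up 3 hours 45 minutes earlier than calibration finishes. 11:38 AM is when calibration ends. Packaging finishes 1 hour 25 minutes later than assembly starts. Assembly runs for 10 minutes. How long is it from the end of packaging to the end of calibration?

Assembly ends at 11:38 AM − 225 min = 7:53 AM.
Assembly starts at 7:53 AM − 10 min = 7:43 AM.
Packaging ends at 7:43 AM + 85 min = 9:08 AM.
From 9:08 AM to 11:38 AM is 2 hours 30 minutes.

2 hours 30 minutes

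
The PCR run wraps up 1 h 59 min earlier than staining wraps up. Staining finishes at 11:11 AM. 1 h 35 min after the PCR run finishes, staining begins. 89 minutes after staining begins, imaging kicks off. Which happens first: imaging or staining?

staining

The PCR run ends at 11:11 AM − 119 min = 9:12 AM.
Staining starts at 9:12 AM + 95 min = 10:47 AM.
Imaging starts at 10:47 AM + 89 min = 12:16 PM.
Imaging starts at 12:16 PM and staining starts at 10:47 AM, so staining is first.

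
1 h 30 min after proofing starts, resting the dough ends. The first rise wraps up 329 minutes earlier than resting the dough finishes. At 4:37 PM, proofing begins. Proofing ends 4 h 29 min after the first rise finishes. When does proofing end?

Resting the dough ends at 4:37 PM + 90 min = 6:07 PM.
The first rise ends at 6:07 PM − 329 min = 12:38 PM.
Proofing ends at 12:38 PM + 269 min = 5:07 PM.

5:07 PM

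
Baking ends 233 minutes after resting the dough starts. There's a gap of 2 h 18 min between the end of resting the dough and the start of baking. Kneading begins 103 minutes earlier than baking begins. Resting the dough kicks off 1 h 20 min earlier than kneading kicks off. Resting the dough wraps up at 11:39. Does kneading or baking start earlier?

kneading

Baking starts at 11:39 + 138 min = 13:57.
Kneading starts at 13:57 − 103 min = 12:14.
Kneading starts at 12:14 and baking starts at 13:57, so kneading is first.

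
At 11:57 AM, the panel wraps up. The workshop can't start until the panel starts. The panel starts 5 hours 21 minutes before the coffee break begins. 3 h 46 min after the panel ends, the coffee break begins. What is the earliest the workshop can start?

10:22 AM

The coffee break starts at 11:57 AM + 226 min = 3:43 PM.
The panel starts at 3:43 PM − 321 min = 10:22 AM.
The workshop is bounded by the panel, so the earliest it can start is 10:22 AM.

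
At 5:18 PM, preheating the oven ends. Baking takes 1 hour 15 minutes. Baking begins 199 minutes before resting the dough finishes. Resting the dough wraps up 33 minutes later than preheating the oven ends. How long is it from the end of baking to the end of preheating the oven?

Resting the dough ends at 5:18 PM + 33 min = 5:51 PM.
Baking starts at 5:51 PM − 199 min = 2:32 PM.
Baking ends at 2:32 PM + 75 min = 3:47 PM.
From 3:47 PM to 5:18 PM is 1 h 31 min.

1 h 31 min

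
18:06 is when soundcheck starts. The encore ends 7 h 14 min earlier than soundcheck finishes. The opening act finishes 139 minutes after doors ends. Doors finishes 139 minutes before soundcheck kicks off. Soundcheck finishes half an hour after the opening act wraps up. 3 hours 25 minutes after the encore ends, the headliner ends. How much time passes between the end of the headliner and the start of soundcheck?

Doors ends at 18:06 − 139 min = 15:47.
The opening act ends at 15:47 + 139 min = 18:06.
Soundcheck ends at 18:06 + 30 min = 18:36.
The encore ends at 18:36 − 434 min = 11:22.
The headliner ends at 11:22 + 205 min = 14:47.
From 14:47 to 18:06 is 3 h 19 min.

3 h 19 min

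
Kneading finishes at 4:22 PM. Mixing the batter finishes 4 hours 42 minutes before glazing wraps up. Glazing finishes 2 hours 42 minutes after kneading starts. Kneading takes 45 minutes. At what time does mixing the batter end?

1:37 PM

Kneading starts at 4:22 PM − 45 min = 3:37 PM.
Glazing ends at 3:37 PM + 162 min = 6:19 PM.
Mixing the batter ends at 6:19 PM − 282 min = 1:37 PM.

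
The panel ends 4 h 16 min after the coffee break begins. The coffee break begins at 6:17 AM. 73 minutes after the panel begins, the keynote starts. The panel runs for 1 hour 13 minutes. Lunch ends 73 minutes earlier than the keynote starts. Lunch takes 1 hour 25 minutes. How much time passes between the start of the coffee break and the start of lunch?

1 h 38 min

The panel ends at 6:17 AM + 256 min = 10:33 AM.
The panel starts at 10:33 AM − 73 min = 9:20 AM.
The keynote starts at 9:20 AM + 73 min = 10:33 AM.
Lunch ends at 10:33 AM − 73 min = 9:20 AM.
Lunch starts at 9:20 AM − 85 min = 7:55 AM.
From 6:17 AM to 7:55 AM is 1 h 38 min.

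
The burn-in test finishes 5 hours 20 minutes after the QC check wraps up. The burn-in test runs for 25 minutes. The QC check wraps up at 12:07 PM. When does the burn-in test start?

5:02 PM

The burn-in test ends at 12:07 PM + 320 min = 5:27 PM.
The burn-in test starts at 5:27 PM − 25 min = 5:02 PM.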